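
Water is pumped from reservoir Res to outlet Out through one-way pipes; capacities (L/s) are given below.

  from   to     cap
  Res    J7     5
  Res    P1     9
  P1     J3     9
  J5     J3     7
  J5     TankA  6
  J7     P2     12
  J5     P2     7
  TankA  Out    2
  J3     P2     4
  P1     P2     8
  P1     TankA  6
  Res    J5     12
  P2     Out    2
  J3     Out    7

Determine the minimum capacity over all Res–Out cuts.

11

Augment Res→J7→P2→Out: bottleneck 2, flow now 2.
Augment Res→P1→TankA→Out: bottleneck 2, flow now 4.
Augment Res→P1→J3→Out: bottleneck 7, flow now 11.
No augmenting path remains; maximum flow = 11.
By max-flow min-cut, the minimum cut capacity equals the max flow.
In the residual graph, reachable from Res: {Res, J7, P1, J5, TankA, J3, P2}.
Min-cut edges: TankA→Out (2), J3→Out (7), P2→Out (2); capacity 2 + 7 + 2 = 11.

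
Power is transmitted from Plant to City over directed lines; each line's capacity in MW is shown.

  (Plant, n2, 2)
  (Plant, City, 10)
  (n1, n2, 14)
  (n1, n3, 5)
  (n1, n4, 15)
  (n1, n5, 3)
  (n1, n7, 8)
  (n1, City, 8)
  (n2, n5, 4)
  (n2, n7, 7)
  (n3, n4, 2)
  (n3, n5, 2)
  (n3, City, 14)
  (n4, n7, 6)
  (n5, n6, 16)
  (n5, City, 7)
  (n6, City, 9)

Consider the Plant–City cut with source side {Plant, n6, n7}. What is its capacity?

21

Edges leaving {Plant, n6, n7}: Plant→n2 (2), Plant→City (10), n6→City (9).
Cut capacity = 2 + 10 + 9 = 21.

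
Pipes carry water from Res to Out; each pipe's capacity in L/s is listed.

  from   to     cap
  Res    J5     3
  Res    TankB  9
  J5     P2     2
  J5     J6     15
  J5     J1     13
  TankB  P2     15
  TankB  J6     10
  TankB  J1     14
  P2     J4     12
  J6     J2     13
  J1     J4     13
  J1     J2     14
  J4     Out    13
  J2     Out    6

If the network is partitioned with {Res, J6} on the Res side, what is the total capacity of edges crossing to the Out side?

25

Edges leaving {Res, J6}: Res→J5 (3), Res→TankB (9), J6→J2 (13).
Cut capacity = 3 + 9 + 13 = 25.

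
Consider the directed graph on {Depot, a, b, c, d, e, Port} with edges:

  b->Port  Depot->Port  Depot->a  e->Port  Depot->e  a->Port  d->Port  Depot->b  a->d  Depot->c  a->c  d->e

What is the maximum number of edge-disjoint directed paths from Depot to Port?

Assign every edge capacity 1; by Menger, the answer equals the max flow.
Path Depot→Port (+1); total 1.
Path Depot→a→Port (+1); total 2.
Path Depot→b→Port (+1); total 3.
Path Depot→e→Port (+1); total 4.
No residual Depot→Port path; max flow = 4.
Certifying cut of size 4: {Depot→Port, Depot→a, Depot→b, Depot→e}.

4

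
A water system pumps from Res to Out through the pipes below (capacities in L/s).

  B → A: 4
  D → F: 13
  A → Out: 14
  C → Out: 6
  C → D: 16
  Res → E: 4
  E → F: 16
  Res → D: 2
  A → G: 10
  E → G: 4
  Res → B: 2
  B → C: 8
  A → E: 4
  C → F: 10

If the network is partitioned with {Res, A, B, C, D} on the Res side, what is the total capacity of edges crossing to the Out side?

Edges leaving {Res, A, B, C, D}: Res→E (4), A→E (4), A→G (10), A→Out (14), C→F (10), C→Out (6), D→F (13).
Cut capacity = 4 + 4 + 10 + 14 + 10 + 6 + 13 = 61.

61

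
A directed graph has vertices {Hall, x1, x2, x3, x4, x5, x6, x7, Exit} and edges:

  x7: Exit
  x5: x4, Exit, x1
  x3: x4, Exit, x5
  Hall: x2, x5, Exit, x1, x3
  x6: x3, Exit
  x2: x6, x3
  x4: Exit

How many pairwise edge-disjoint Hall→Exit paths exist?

4

Assign every edge capacity 1; by Menger, the answer equals the max flow.
Path Hall→Exit (+1); total 1.
Path Hall→x3→Exit (+1); total 2.
Path Hall→x5→Exit (+1); total 3.
Path Hall→x2→x6→Exit (+1); total 4.
No residual Hall→Exit path; max flow = 4.
Certifying cut of size 4: {Hall→Exit, Hall→x2, Hall→x3, Hall→x5}.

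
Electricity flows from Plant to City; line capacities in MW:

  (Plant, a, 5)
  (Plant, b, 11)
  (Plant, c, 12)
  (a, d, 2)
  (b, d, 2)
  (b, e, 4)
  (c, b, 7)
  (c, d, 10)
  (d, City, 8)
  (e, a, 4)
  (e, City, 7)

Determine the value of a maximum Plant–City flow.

12

Augment Plant→a→d→City: bottleneck 2, flow now 2.
Augment Plant→b→d→City: bottleneck 2, flow now 4.
Augment Plant→b→e→City: bottleneck 4, flow now 8.
Augment Plant→c→d→City: bottleneck 4, flow now 12.
No augmenting path remains; maximum flow = 12.
In the residual graph, reachable from Plant: {Plant, a, b, c, d}.
Min-cut edges: b→e (4), d→City (8); capacity 4 + 8 = 12.
This cut is saturated, so no flow can exceed 12.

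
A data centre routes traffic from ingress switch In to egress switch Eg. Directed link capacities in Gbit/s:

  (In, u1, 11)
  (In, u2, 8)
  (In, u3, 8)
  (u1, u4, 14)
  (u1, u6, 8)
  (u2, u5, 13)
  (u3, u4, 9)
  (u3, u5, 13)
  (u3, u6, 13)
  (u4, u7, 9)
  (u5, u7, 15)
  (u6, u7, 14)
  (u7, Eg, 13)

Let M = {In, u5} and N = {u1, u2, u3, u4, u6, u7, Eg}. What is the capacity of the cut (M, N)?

42

Edges leaving {In, u5}: In→u1 (11), In→u2 (8), In→u3 (8), u5→u7 (15).
Cut capacity = 11 + 8 + 8 + 15 = 42.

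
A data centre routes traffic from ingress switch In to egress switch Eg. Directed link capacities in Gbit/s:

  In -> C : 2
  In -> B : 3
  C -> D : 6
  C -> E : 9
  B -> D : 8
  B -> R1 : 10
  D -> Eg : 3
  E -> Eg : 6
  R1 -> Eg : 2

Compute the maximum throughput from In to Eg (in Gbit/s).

5

Augment In→C→D→Eg: bottleneck 2, flow now 2.
Augment In→B→D→Eg: bottleneck 1, flow now 3.
Augment In→B→R1→Eg: bottleneck 2, flow now 5.
No augmenting path remains; maximum flow = 5.
In the residual graph, reachable from In: {In}.
Min-cut edges: In→C (2), In→B (3); capacity 2 + 3 = 5.
This cut is saturated, so no flow can exceed 5.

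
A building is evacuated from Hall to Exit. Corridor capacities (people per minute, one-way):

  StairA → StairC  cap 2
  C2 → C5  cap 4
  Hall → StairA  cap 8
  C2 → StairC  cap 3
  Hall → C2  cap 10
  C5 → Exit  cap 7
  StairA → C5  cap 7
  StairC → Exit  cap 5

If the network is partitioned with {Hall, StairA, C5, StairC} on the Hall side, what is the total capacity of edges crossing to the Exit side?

Edges leaving {Hall, StairA, C5, StairC}: Hall→C2 (10), C5→Exit (7), StairC→Exit (5).
Cut capacity = 10 + 7 + 5 = 22.

22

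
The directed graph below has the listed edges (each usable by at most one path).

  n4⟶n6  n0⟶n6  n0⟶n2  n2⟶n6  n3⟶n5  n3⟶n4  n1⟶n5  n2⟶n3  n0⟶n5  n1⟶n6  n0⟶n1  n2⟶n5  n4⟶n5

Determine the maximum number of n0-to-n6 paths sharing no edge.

3

Assign every edge capacity 1; by Menger, the answer equals the max flow.
Path n0→n6 (+1); total 1.
Path n0→n1→n6 (+1); total 2.
Path n0→n2→n6 (+1); total 3.
No residual n0→n6 path; max flow = 3.
Certifying cut of size 3: {n0→n1, n0→n2, n0→n6}.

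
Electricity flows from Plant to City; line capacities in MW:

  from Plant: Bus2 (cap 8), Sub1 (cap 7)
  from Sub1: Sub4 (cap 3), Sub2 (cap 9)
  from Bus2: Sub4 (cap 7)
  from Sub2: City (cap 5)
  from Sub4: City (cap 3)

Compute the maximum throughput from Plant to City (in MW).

8

Augment Plant→Sub1→Sub2→City: bottleneck 5, flow now 5.
Augment Plant→Sub1→Sub4→City: bottleneck 2, flow now 7.
Augment Plant→Bus2→Sub4→City: bottleneck 1, flow now 8.
No augmenting path remains; maximum flow = 8.
In the residual graph, reachable from Plant: {Plant, Sub1, Bus2, Sub2, Sub4}.
Min-cut edges: Sub2→City (5), Sub4→City (3); capacity 5 + 3 = 8.
This cut is saturated, so no flow can exceed 8.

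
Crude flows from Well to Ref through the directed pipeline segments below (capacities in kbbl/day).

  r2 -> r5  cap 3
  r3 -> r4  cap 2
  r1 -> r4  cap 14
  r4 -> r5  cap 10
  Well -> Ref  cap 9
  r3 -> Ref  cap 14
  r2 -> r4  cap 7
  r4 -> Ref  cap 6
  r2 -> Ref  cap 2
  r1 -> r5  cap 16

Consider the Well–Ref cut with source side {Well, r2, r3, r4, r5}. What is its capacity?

31

Edges leaving {Well, r2, r3, r4, r5}: Well→Ref (9), r2→Ref (2), r3→Ref (14), r4→Ref (6).
Cut capacity = 9 + 2 + 14 + 6 = 31.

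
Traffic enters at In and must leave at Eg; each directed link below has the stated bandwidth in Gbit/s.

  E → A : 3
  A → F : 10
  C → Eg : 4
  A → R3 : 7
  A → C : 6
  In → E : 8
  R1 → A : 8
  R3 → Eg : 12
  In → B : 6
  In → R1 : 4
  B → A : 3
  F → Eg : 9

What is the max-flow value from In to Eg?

10

Augment In→B→A→F→Eg: bottleneck 3, flow now 3.
Augment In→R1→A→F→Eg: bottleneck 4, flow now 7.
Augment In→E→A→F→Eg: bottleneck 2, flow now 9.
Augment In→E→A→R3→Eg: bottleneck 1, flow now 10.
No augmenting path remains; maximum flow = 10.
In the residual graph, reachable from In: {In, B, E}.
Min-cut edges: In→R1 (4), B→A (3), E→A (3); capacity 4 + 3 + 3 = 10.
This cut is saturated, so no flow can exceed 10.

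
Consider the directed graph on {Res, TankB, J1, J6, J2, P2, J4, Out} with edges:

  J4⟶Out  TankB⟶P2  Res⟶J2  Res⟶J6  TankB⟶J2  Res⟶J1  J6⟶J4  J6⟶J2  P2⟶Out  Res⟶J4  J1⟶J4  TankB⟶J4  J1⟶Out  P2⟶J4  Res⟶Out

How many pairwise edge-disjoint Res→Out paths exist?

3

Assign every edge capacity 1; by Menger, the answer equals the max flow.
Path Res→Out (+1); total 1.
Path Res→J1→Out (+1); total 2.
Path Res→J4→Out (+1); total 3.
No residual Res→Out path; max flow = 3.
Certifying cut of size 3: {J4→Out, Res→J1, Res→Out}.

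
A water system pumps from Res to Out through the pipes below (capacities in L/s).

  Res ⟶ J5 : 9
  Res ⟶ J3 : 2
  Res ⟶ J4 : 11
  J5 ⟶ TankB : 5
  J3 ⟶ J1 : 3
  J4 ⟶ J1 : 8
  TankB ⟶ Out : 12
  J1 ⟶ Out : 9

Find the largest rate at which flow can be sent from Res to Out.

Augment Res→J5→TankB→Out: bottleneck 5, flow now 5.
Augment Res→J3→J1→Out: bottleneck 2, flow now 7.
Augment Res→J4→J1→Out: bottleneck 7, flow now 14.
No augmenting path remains; maximum flow = 14.
In the residual graph, reachable from Res: {Res, J5, J3, J4, J1}.
Min-cut edges: J5→TankB (5), J1→Out (9); capacity 5 + 9 = 14.
This cut is saturated, so no flow can exceed 14.

14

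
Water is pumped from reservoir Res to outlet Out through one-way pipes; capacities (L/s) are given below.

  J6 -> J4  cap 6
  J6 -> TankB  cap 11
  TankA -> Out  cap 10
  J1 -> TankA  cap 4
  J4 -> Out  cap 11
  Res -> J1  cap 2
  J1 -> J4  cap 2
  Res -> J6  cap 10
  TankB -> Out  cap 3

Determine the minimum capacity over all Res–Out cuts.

11

Augment Res→J1→TankA→Out: bottleneck 2, flow now 2.
Augment Res→J6→J4→Out: bottleneck 6, flow now 8.
Augment Res→J6→TankB→Out: bottleneck 3, flow now 11.
No augmenting path remains; maximum flow = 11.
By max-flow min-cut, the minimum cut capacity equals the max flow.
In the residual graph, reachable from Res: {Res, J6, TankB}.
Min-cut edges: Res→J1 (2), J6→J4 (6), TankB→Out (3); capacity 2 + 6 + 3 = 11.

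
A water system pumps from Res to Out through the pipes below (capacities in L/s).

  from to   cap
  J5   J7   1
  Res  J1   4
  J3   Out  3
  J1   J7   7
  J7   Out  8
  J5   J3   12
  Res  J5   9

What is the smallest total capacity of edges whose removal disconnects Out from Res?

8

Augment Res→J5→J7→Out: bottleneck 1, flow now 1.
Augment Res→J5→J3→Out: bottleneck 3, flow now 4.
Augment Res→J1→J7→Out: bottleneck 4, flow now 8.
No augmenting path remains; maximum flow = 8.
By max-flow min-cut, the minimum cut capacity equals the max flow.
In the residual graph, reachable from Res: {Res, J5, J3}.
Min-cut edges: Res→J1 (4), J5→J7 (1), J3→Out (3); capacity 4 + 1 + 3 = 8.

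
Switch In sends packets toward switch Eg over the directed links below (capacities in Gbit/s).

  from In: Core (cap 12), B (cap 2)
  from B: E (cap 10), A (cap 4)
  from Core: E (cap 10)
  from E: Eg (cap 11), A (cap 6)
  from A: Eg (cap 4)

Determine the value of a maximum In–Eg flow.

12

Augment In→B→E→Eg: bottleneck 2, flow now 2.
Augment In→Core→E→Eg: bottleneck 9, flow now 11.
Augment In→Core→E→A→Eg: bottleneck 1, flow now 12.
No augmenting path remains; maximum flow = 12.
In the residual graph, reachable from In: {In, Core}.
Min-cut edges: In→B (2), Core→E (10); capacity 2 + 10 = 12.
This cut is saturated, so no flow can exceed 12.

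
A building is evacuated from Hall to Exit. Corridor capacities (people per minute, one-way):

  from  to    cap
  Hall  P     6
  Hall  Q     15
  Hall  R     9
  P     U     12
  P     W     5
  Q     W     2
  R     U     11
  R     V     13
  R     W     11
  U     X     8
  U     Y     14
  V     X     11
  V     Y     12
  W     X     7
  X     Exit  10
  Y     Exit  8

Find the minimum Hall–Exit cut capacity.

Augment Hall→P→U→X→Exit: bottleneck 6, flow now 6.
Augment Hall→Q→W→X→Exit: bottleneck 2, flow now 8.
Augment Hall→R→U→X→Exit: bottleneck 2, flow now 10.
Augment Hall→R→U→Y→Exit: bottleneck 7, flow now 17.
No augmenting path remains; maximum flow = 17.
By max-flow min-cut, the minimum cut capacity equals the max flow.
In the residual graph, reachable from Hall: {Hall, Q}.
Min-cut edges: Hall→P (6), Hall→R (9), Q→W (2); capacity 6 + 9 + 2 = 17.

17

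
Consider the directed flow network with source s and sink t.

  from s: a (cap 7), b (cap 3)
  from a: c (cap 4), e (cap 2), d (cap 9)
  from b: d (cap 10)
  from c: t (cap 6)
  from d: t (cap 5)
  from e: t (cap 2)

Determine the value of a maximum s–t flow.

10

Augment s→a→c→t: bottleneck 4, flow now 4.
Augment s→a→d→t: bottleneck 3, flow now 7.
Augment s→b→d→t: bottleneck 2, flow now 9.
Augment s→b→d→a→e→t: bottleneck 1, flow now 10. (uses reverse residual edge)
No augmenting path remains; maximum flow = 10.
In the residual graph, reachable from s: {s}.
Min-cut edges: s→a (7), s→b (3); capacity 7 + 3 = 10.
This cut is saturated, so no flow can exceed 10.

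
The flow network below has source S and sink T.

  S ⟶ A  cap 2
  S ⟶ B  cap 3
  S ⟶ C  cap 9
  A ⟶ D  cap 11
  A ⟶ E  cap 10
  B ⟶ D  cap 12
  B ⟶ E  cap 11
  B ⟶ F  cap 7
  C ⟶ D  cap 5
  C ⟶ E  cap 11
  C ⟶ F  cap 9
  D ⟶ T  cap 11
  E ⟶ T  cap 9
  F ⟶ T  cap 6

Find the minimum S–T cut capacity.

14

Augment S→A→D→T: bottleneck 2, flow now 2.
Augment S→B→D→T: bottleneck 3, flow now 5.
Augment S→C→D→T: bottleneck 5, flow now 10.
Augment S→C→E→T: bottleneck 4, flow now 14.
No augmenting path remains; maximum flow = 14.
By max-flow min-cut, the minimum cut capacity equals the max flow.
In the residual graph, reachable from S: {S}.
Min-cut edges: S→A (2), S→B (3), S→C (9); capacity 2 + 3 + 9 = 14.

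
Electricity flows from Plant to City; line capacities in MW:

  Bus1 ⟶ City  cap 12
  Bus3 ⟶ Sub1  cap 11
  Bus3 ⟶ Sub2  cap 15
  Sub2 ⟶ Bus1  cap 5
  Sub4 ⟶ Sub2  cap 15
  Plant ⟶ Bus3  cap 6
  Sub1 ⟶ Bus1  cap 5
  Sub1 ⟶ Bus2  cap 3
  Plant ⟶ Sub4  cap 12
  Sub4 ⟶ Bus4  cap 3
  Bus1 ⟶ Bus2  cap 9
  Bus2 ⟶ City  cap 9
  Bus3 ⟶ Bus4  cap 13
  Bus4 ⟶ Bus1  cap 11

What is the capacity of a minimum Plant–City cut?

Augment Plant→Bus3→Sub2→Bus1→City: bottleneck 5, flow now 5.
Augment Plant→Bus3→Bus4→Bus1→City: bottleneck 1, flow now 6.
Augment Plant→Sub4→Bus4→Bus1→City: bottleneck 3, flow now 9.
Augment Plant→Sub4→Sub2→Bus3→Bus4→Bus1→City: bottleneck 3, flow now 12. (uses reverse residual edge)
Augment Plant→Sub4→Sub2→Bus3→Sub1→Bus2→City: bottleneck 2, flow now 14. (uses reverse residual edge)
No augmenting path remains; maximum flow = 14.
By max-flow min-cut, the minimum cut capacity equals the max flow.
In the residual graph, reachable from Plant: {Plant, Sub4, Sub2}.
Min-cut edges: Plant→Bus3 (6), Sub4→Bus4 (3), Sub2→Bus1 (5); capacity 6 + 3 + 5 = 14.

14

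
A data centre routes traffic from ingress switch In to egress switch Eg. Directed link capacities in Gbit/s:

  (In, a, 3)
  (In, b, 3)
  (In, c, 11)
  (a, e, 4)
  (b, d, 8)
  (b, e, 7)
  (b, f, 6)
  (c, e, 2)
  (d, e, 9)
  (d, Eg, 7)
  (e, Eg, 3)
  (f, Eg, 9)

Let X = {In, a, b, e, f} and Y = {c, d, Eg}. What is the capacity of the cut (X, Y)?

Edges leaving {In, a, b, e, f}: In→c (11), b→d (8), e→Eg (3), f→Eg (9).
Cut capacity = 11 + 8 + 3 + 9 = 31.

31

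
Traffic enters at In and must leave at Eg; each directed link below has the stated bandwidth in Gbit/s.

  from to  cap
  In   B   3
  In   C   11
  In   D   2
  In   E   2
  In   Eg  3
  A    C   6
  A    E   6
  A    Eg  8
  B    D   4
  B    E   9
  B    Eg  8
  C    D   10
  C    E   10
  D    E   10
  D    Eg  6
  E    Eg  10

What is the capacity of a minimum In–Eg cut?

Augment In→Eg: bottleneck 3, flow now 3.
Augment In→B→Eg: bottleneck 3, flow now 6.
Augment In→D→Eg: bottleneck 2, flow now 8.
Augment In→E→Eg: bottleneck 2, flow now 10.
Augment In→C→D→Eg: bottleneck 4, flow now 14.
Augment In→C→E→Eg: bottleneck 7, flow now 21.
No augmenting path remains; maximum flow = 21.
By max-flow min-cut, the minimum cut capacity equals the max flow.
In the residual graph, reachable from In: {In}.
Min-cut edges: In→B (3), In→C (11), In→D (2), In→E (2), In→Eg (3); capacity 3 + 11 + 2 + 2 + 3 = 21.

21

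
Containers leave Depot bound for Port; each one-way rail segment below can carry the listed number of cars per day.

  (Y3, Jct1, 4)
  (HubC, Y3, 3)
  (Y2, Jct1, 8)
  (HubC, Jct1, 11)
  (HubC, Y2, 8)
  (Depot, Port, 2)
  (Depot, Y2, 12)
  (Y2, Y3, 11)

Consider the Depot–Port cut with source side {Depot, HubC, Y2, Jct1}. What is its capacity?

16

Edges leaving {Depot, HubC, Y2, Jct1}: Depot→Port (2), HubC→Y3 (3), Y2→Y3 (11).
Cut capacity = 2 + 3 + 11 = 16.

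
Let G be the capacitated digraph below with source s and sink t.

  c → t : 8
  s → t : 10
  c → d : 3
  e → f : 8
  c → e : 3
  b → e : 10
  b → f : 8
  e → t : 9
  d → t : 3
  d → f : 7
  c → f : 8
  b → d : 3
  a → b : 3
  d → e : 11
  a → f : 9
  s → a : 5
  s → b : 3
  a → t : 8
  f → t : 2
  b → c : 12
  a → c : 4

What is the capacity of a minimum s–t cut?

Augment s→t: bottleneck 10, flow now 10.
Augment s→a→t: bottleneck 5, flow now 15.
Augment s→b→c→t: bottleneck 3, flow now 18.
No augmenting path remains; maximum flow = 18.
By max-flow min-cut, the minimum cut capacity equals the max flow.
In the residual graph, reachable from s: {s}.
Min-cut edges: s→a (5), s→b (3), s→t (10); capacity 5 + 3 + 10 = 18.

18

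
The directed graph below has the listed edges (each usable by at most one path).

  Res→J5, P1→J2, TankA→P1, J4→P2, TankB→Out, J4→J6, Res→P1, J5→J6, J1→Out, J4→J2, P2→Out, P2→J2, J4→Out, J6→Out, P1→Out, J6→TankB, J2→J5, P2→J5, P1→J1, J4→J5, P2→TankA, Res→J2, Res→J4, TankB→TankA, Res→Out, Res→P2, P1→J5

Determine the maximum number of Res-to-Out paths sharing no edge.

5

Assign every edge capacity 1; by Menger, the answer equals the max flow.
Path Res→Out (+1); total 1.
Path Res→J4→Out (+1); total 2.
Path Res→P1→Out (+1); total 3.
Path Res→P2→Out (+1); total 4.
Path Res→J5→J6→Out (+1); total 5.
No residual Res→Out path; max flow = 5.
Certifying cut of size 5: {J5→J6, Res→J4, Res→Out, Res→P1, Res→P2}.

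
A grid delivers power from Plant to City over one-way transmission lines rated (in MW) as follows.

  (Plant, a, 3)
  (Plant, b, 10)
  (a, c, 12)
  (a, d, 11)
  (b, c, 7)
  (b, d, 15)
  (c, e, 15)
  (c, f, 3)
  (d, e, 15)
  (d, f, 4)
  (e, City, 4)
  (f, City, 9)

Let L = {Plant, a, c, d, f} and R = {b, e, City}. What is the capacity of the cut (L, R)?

Edges leaving {Plant, a, c, d, f}: Plant→b (10), c→e (15), d→e (15), f→City (9).
Cut capacity = 10 + 15 + 15 + 9 = 49.

49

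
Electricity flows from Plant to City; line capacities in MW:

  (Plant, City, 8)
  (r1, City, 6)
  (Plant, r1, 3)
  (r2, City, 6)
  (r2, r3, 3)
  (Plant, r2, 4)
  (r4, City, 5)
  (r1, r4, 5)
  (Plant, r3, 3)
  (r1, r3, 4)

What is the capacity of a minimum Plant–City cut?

15

Augment Plant→City: bottleneck 8, flow now 8.
Augment Plant→r1→City: bottleneck 3, flow now 11.
Augment Plant→r2→City: bottleneck 4, flow now 15.
No augmenting path remains; maximum flow = 15.
By max-flow min-cut, the minimum cut capacity equals the max flow.
In the residual graph, reachable from Plant: {Plant, r3}.
Min-cut edges: Plant→r1 (3), Plant→r2 (4), Plant→City (8); capacity 3 + 4 + 8 = 15.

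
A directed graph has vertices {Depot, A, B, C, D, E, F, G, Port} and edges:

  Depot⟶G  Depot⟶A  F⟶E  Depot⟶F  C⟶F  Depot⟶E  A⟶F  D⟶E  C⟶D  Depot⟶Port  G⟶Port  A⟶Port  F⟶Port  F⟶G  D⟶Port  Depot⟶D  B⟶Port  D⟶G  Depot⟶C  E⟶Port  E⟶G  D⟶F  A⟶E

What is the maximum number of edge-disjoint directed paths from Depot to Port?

6

Assign every edge capacity 1; by Menger, the answer equals the max flow.
Path Depot→Port (+1); total 1.
Path Depot→A→Port (+1); total 2.
Path Depot→D→Port (+1); total 3.
Path Depot→E→Port (+1); total 4.
Path Depot→F→Port (+1); total 5.
Path Depot→G→Port (+1); total 6.
No residual Depot→Port path; max flow = 6.
Certifying cut of size 6: {D→Port, Depot→A, Depot→Port, E→Port, F→Port, G→Port}.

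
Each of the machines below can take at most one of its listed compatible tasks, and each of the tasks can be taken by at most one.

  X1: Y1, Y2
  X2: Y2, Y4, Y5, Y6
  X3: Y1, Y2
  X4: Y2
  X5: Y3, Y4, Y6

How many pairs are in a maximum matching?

Unit-capacity flow: source→left, listed edges, right→sink; max matching = max flow.
Augmenting path X1→Y1 (+1); matched 1.
Augmenting path X2→Y2 (+1); matched 2.
Augmenting path X5→Y3 (+1); matched 3.
Augmenting path X3→Y2→X2→Y4 (+1); matched 4.
No augmenting path remains; maximum matching = 4.
König certificate: {X2, X5, Y1, Y2} is a vertex cover of size 4 (every listed pair touches it), so no matching can be larger.

4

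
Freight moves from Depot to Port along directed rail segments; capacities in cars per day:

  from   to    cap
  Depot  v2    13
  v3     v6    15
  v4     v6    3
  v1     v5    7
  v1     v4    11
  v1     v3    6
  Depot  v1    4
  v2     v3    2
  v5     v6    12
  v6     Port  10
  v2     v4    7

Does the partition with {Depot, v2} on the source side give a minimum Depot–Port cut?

No — its capacity is 13, but the minimum cut has capacity 9.

Given cut capacity: 4 + 2 + 7 = 13.
Augment Depot→v1→v3→v6→Port: bottleneck 4, flow now 4.
Augment Depot→v2→v3→v6→Port: bottleneck 2, flow now 6.
Augment Depot→v2→v4→v6→Port: bottleneck 3, flow now 9.
No augmenting path remains; maximum flow = 9.
In the residual graph, reachable from Depot: {Depot, v2, v4}.
Min-cut edges: Depot→v1 (4), v2→v3 (2), v4→v6 (3); capacity 4 + 2 + 3 = 9.
Cut capacity 13 exceeds the max flow 9, so it is not minimum.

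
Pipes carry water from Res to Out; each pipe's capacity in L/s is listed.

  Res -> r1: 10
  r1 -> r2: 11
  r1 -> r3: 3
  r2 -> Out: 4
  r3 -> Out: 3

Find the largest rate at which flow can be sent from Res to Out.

Augment Res→r1→r2→Out: bottleneck 4, flow now 4.
Augment Res→r1→r3→Out: bottleneck 3, flow now 7.
No augmenting path remains; maximum flow = 7.
In the residual graph, reachable from Res: {Res, r1, r2}.
Min-cut edges: r1→r3 (3), r2→Out (4); capacity 3 + 4 = 7.
This cut is saturated, so no flow can exceed 7.

7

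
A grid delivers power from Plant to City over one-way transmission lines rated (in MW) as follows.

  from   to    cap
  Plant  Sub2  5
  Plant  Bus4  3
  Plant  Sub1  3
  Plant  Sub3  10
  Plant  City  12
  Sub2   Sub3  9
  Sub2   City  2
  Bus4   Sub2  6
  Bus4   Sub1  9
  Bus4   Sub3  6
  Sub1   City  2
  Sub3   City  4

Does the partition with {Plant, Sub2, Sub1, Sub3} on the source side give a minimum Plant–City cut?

Given cut capacity: 3 + 12 + 2 + 2 + 4 = 23.
Augment Plant→City: bottleneck 12, flow now 12.
Augment Plant→Sub2→City: bottleneck 2, flow now 14.
Augment Plant→Sub1→City: bottleneck 2, flow now 16.
Augment Plant→Sub3→City: bottleneck 4, flow now 20.
No augmenting path remains; maximum flow = 20.
In the residual graph, reachable from Plant: {Plant, Sub2, Bus4, Sub1, Sub3}.
Min-cut edges: Plant→City (12), Sub2→City (2), Sub1→City (2), Sub3→City (4); capacity 12 + 2 + 2 + 4 = 20.
Cut capacity 23 exceeds the max flow 20, so it is not minimum.

No — its capacity is 23, but the minimum cut has capacity 20.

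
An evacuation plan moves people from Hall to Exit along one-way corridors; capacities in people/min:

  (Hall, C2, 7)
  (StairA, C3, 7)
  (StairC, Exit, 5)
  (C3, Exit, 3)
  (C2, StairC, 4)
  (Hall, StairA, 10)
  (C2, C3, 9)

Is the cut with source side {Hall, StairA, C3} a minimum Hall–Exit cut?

No — its capacity is 10, but the minimum cut has capacity 7.

Given cut capacity: 7 + 3 = 10.
Augment Hall→StairA→C3→Exit: bottleneck 3, flow now 3.
Augment Hall→C2→StairC→Exit: bottleneck 4, flow now 7.
No augmenting path remains; maximum flow = 7.
In the residual graph, reachable from Hall: {Hall, StairA, C2, C3}.
Min-cut edges: C2→StairC (4), C3→Exit (3); capacity 4 + 3 = 7.
Cut capacity 10 exceeds the max flow 7, so it is not minimum.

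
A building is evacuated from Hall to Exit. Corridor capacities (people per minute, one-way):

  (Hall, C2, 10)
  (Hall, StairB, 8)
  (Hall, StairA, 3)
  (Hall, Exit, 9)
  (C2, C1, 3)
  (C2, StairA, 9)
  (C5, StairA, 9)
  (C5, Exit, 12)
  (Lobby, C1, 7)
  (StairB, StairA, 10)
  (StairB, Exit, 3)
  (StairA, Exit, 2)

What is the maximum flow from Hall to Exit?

Augment Hall→Exit: bottleneck 9, flow now 9.
Augment Hall→StairB→Exit: bottleneck 3, flow now 12.
Augment Hall→StairA→Exit: bottleneck 2, flow now 14.
No augmenting path remains; maximum flow = 14.
In the residual graph, reachable from Hall: {Hall, C2, C1, StairB, StairA}.
Min-cut edges: Hall→Exit (9), StairB→Exit (3), StairA→Exit (2); capacity 9 + 3 + 2 = 14.
This cut is saturated, so no flow can exceed 14.

14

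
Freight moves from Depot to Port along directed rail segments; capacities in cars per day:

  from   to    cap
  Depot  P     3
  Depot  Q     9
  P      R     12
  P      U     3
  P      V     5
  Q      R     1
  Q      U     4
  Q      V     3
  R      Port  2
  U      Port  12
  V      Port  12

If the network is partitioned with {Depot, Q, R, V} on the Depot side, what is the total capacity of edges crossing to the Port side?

Edges leaving {Depot, Q, R, V}: Depot→P (3), Q→U (4), R→Port (2), V→Port (12).
Cut capacity = 3 + 4 + 2 + 12 = 21.

21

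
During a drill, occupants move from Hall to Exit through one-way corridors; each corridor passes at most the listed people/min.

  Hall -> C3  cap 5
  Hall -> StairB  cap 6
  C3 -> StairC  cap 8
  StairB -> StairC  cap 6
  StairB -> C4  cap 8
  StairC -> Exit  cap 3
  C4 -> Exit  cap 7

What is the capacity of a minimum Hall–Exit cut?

Augment Hall→C3→StairC→Exit: bottleneck 3, flow now 3.
Augment Hall→StairB→C4→Exit: bottleneck 6, flow now 9.
No augmenting path remains; maximum flow = 9.
By max-flow min-cut, the minimum cut capacity equals the max flow.
In the residual graph, reachable from Hall: {Hall, C3, StairC}.
Min-cut edges: Hall→StairB (6), StairC→Exit (3); capacity 6 + 3 = 9.

9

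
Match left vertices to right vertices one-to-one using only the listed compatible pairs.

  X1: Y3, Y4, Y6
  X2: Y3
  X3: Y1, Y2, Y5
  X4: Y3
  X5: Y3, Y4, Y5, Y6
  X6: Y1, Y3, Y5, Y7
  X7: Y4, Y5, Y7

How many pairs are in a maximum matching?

Unit-capacity flow: source→left, listed edges, right→sink; max matching = max flow.
Augmenting path X1→Y3 (+1); matched 1.
Augmenting path X3→Y1 (+1); matched 2.
Augmenting path X5→Y4 (+1); matched 3.
Augmenting path X6→Y5 (+1); matched 4.
Augmenting path X7→Y7 (+1); matched 5.
Augmenting path X2→Y3→X1→Y6 (+1); matched 6.
No augmenting path remains; maximum matching = 6.
König certificate: {X1, X3, X5, X6, X7, Y3} is a vertex cover of size 6 (every listed pair touches it), so no matching can be larger.

6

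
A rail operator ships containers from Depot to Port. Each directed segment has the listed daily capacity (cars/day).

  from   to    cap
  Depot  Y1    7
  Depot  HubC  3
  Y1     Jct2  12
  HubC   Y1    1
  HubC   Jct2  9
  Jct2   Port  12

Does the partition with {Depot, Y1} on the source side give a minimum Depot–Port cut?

No — its capacity is 15, but the minimum cut has capacity 10.

Given cut capacity: 3 + 12 = 15.
Augment Depot→Y1→Jct2→Port: bottleneck 7, flow now 7.
Augment Depot→HubC→Jct2→Port: bottleneck 3, flow now 10.
No augmenting path remains; maximum flow = 10.
In the residual graph, reachable from Depot: {Depot}.
Min-cut edges: Depot→Y1 (7), Depot→HubC (3); capacity 7 + 3 = 10.
Cut capacity 15 exceeds the max flow 10, so it is not minimum.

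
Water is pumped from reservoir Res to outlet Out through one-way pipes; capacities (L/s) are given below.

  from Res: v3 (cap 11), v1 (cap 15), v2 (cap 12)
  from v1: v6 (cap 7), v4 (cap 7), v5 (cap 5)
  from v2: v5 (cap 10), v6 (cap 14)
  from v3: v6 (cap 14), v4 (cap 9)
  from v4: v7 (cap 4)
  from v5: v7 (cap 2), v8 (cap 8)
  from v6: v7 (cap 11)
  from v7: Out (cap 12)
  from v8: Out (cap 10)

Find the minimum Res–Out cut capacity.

20

Augment Res→v1→v4→v7→Out: bottleneck 4, flow now 4.
Augment Res→v1→v5→v7→Out: bottleneck 2, flow now 6.
Augment Res→v1→v5→v8→Out: bottleneck 3, flow now 9.
Augment Res→v1→v6→v7→Out: bottleneck 6, flow now 15.
Augment Res→v2→v5→v8→Out: bottleneck 5, flow now 20.
No augmenting path remains; maximum flow = 20.
By max-flow min-cut, the minimum cut capacity equals the max flow.
In the residual graph, reachable from Res: {Res, v1, v2, v3, v4, v5, v6, v7}.
Min-cut edges: v5→v8 (8), v7→Out (12); capacity 8 + 12 = 20.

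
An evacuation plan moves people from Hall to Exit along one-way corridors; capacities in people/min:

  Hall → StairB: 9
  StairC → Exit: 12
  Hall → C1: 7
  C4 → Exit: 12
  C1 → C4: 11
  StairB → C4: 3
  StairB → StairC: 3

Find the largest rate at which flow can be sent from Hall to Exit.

13

Augment Hall→StairB→StairC→Exit: bottleneck 3, flow now 3.
Augment Hall→StairB→C4→Exit: bottleneck 3, flow now 6.
Augment Hall→C1→C4→Exit: bottleneck 7, flow now 13.
No augmenting path remains; maximum flow = 13.
In the residual graph, reachable from Hall: {Hall, StairB}.
Min-cut edges: Hall→C1 (7), StairB→StairC (3), StairB→C4 (3); capacity 7 + 3 + 3 = 13.
This cut is saturated, so no flow can exceed 13.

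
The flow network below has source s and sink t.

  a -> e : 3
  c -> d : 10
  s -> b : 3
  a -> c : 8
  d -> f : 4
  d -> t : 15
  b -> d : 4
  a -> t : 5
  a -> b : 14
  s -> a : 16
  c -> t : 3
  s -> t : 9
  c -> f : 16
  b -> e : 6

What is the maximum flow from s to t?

Augment s→t: bottleneck 9, flow now 9.
Augment s→a→t: bottleneck 5, flow now 14.
Augment s→a→c→t: bottleneck 3, flow now 17.
Augment s→b→d→t: bottleneck 3, flow now 20.
Augment s→a→b→d→t: bottleneck 1, flow now 21.
Augment s→a→c→d→t: bottleneck 5, flow now 26.
No augmenting path remains; maximum flow = 26.
In the residual graph, reachable from s: {s, a, b, e}.
Min-cut edges: s→t (9), a→c (8), a→t (5), b→d (4); capacity 9 + 8 + 5 + 4 = 26.
This cut is saturated, so no flow can exceed 26.

26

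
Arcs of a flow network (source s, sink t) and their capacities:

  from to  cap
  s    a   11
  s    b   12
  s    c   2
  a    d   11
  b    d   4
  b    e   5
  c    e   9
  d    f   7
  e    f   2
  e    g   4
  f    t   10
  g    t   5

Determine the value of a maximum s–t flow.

Augment s→a→d→f→t: bottleneck 7, flow now 7.
Augment s→b→e→f→t: bottleneck 2, flow now 9.
Augment s→b→e→g→t: bottleneck 3, flow now 12.
Augment s→c→e→g→t: bottleneck 1, flow now 13.
No augmenting path remains; maximum flow = 13.
In the residual graph, reachable from s: {s, a, b, c, d, e}.
Min-cut edges: d→f (7), e→f (2), e→g (4); capacity 7 + 2 + 4 = 13.
This cut is saturated, so no flow can exceed 13.

13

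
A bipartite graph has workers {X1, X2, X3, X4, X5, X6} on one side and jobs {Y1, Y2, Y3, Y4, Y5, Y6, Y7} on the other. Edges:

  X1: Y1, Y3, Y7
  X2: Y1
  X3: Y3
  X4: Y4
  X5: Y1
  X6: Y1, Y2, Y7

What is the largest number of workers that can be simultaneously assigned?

5

Unit-capacity flow: source→left, listed edges, right→sink; max matching = max flow.
Augmenting path X1→Y1 (+1); matched 1.
Augmenting path X3→Y3 (+1); matched 2.
Augmenting path X4→Y4 (+1); matched 3.
Augmenting path X6→Y2 (+1); matched 4.
Augmenting path X2→Y1→X1→Y7 (+1); matched 5.
No augmenting path remains; maximum matching = 5.
König certificate: {X1, X3, X4, X6, Y1} is a vertex cover of size 5 (every listed pair touches it), so no matching can be larger.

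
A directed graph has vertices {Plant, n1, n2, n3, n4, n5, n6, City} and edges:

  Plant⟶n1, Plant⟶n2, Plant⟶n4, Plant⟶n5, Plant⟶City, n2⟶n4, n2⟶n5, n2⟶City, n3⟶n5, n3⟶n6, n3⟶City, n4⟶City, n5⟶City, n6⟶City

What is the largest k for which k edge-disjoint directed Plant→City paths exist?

4

Assign every edge capacity 1; by Menger, the answer equals the max flow.
Path Plant→City (+1); total 1.
Path Plant→n2→City (+1); total 2.
Path Plant→n4→City (+1); total 3.
Path Plant→n5→City (+1); total 4.
No residual Plant→City path; max flow = 4.
Certifying cut of size 4: {Plant→City, Plant→n2, Plant→n4, Plant→n5}.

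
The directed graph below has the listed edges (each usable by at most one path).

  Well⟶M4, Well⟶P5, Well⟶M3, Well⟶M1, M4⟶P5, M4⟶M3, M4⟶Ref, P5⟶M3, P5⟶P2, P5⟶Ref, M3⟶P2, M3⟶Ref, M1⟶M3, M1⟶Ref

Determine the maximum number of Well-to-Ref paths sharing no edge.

Assign every edge capacity 1; by Menger, the answer equals the max flow.
Path Well→M4→Ref (+1); total 1.
Path Well→P5→Ref (+1); total 2.
Path Well→M3→Ref (+1); total 3.
Path Well→M1→Ref (+1); total 4.
No residual Well→Ref path; max flow = 4.
Certifying cut of size 4: {Well→M1, Well→M3, Well→M4, Well→P5}.

4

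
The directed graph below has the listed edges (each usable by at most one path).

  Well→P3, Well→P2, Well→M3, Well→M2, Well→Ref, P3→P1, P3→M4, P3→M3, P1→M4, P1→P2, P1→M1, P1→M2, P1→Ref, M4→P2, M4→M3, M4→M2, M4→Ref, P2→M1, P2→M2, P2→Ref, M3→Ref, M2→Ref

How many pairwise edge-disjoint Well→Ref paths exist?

5

Assign every edge capacity 1; by Menger, the answer equals the max flow.
Path Well→Ref (+1); total 1.
Path Well→P2→Ref (+1); total 2.
Path Well→M3→Ref (+1); total 3.
Path Well→M2→Ref (+1); total 4.
Path Well→P3→P1→Ref (+1); total 5.
No residual Well→Ref path; max flow = 5.
Certifying cut of size 5: {Well→M2, Well→M3, Well→P2, Well→P3, Well→Ref}.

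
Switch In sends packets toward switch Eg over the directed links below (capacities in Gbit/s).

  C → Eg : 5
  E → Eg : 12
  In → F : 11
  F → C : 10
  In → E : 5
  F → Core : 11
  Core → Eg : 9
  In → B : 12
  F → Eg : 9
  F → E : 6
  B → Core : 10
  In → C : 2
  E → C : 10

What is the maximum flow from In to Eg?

27

Augment In→F→Eg: bottleneck 9, flow now 9.
Augment In→E→Eg: bottleneck 5, flow now 14.
Augment In→C→Eg: bottleneck 2, flow now 16.
Augment In→B→Core→Eg: bottleneck 9, flow now 25.
Augment In→F→E→Eg: bottleneck 2, flow now 27.
No augmenting path remains; maximum flow = 27.
In the residual graph, reachable from In: {In, B, Core}.
Min-cut edges: In→F (11), In→E (5), In→C (2), Core→Eg (9); capacity 11 + 5 + 2 + 9 = 27.
This cut is saturated, so no flow can exceed 27.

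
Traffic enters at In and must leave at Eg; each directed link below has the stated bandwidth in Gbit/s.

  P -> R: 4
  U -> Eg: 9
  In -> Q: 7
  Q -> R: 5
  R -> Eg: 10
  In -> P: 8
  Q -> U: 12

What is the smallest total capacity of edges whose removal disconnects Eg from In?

11

Augment In→P→R→Eg: bottleneck 4, flow now 4.
Augment In→Q→R→Eg: bottleneck 5, flow now 9.
Augment In→Q→U→Eg: bottleneck 2, flow now 11.
No augmenting path remains; maximum flow = 11.
By max-flow min-cut, the minimum cut capacity equals the max flow.
In the residual graph, reachable from In: {In, P}.
Min-cut edges: In→Q (7), P→R (4); capacity 7 + 4 = 11.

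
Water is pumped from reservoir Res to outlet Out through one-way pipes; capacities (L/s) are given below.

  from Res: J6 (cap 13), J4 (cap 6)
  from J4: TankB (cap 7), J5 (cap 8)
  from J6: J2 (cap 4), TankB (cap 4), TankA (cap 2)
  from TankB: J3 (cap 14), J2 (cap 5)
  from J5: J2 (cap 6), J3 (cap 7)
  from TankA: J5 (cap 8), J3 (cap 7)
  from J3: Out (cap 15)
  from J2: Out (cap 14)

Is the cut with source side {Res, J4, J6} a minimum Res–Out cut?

Given cut capacity: 7 + 8 + 4 + 2 + 4 = 25.
Augment Res→J6→J2→Out: bottleneck 4, flow now 4.
Augment Res→J4→TankB→J3→Out: bottleneck 6, flow now 10.
Augment Res→J6→TankB→J3→Out: bottleneck 4, flow now 14.
Augment Res→J6→TankA→J3→Out: bottleneck 2, flow now 16.
No augmenting path remains; maximum flow = 16.
In the residual graph, reachable from Res: {Res, J6}.
Min-cut edges: Res→J4 (6), J6→TankB (4), J6→TankA (2), J6→J2 (4); capacity 6 + 4 + 2 + 4 = 16.
Cut capacity 25 exceeds the max flow 16, so it is not minimum.

No — its capacity is 25, but the minimum cut has capacity 16.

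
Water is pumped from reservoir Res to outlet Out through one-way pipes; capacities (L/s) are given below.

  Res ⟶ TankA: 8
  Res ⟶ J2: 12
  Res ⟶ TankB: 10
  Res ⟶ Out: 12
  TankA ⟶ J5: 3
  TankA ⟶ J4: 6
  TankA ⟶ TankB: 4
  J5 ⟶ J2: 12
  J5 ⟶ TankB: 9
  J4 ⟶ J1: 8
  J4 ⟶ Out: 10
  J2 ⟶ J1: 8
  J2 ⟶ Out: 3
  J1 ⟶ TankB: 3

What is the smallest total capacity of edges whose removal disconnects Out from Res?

21

Augment Res→Out: bottleneck 12, flow now 12.
Augment Res→J2→Out: bottleneck 3, flow now 15.
Augment Res→TankA→J4→Out: bottleneck 6, flow now 21.
No augmenting path remains; maximum flow = 21.
By max-flow min-cut, the minimum cut capacity equals the max flow.
In the residual graph, reachable from Res: {Res, TankA, J5, J2, J1, TankB}.
Min-cut edges: Res→Out (12), TankA→J4 (6), J2→Out (3); capacity 12 + 6 + 3 = 21.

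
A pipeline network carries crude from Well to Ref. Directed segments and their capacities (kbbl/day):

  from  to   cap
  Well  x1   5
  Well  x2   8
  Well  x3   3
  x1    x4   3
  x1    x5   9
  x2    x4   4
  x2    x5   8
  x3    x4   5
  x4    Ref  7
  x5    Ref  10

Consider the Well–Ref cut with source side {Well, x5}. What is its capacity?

26

Edges leaving {Well, x5}: Well→x1 (5), Well→x2 (8), Well→x3 (3), x5→Ref (10).
Cut capacity = 5 + 8 + 3 + 10 = 26.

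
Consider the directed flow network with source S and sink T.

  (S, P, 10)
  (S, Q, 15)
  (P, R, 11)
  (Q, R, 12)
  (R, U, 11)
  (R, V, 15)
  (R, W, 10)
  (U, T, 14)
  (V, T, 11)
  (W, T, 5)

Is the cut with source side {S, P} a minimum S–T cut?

No — its capacity is 26, but the minimum cut has capacity 22.

Given cut capacity: 15 + 11 = 26.
Augment S→P→R→U→T: bottleneck 10, flow now 10.
Augment S→Q→R→U→T: bottleneck 1, flow now 11.
Augment S→Q→R→V→T: bottleneck 11, flow now 22.
No augmenting path remains; maximum flow = 22.
In the residual graph, reachable from S: {S, Q}.
Min-cut edges: S→P (10), Q→R (12); capacity 10 + 12 = 22.
Cut capacity 26 exceeds the max flow 22, so it is not minimum.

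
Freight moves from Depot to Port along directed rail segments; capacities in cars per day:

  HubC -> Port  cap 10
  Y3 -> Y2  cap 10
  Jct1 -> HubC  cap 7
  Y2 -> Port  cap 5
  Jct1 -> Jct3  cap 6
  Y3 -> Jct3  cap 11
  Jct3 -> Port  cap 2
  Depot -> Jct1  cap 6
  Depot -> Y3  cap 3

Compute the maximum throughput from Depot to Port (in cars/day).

Augment Depot→Y3→Jct3→Port: bottleneck 2, flow now 2.
Augment Depot→Y3→Y2→Port: bottleneck 1, flow now 3.
Augment Depot→Jct1→HubC→Port: bottleneck 6, flow now 9.
No augmenting path remains; maximum flow = 9.
In the residual graph, reachable from Depot: {Depot}.
Min-cut edges: Depot→Y3 (3), Depot→Jct1 (6); capacity 3 + 6 = 9.
This cut is saturated, so no flow can exceed 9.

9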